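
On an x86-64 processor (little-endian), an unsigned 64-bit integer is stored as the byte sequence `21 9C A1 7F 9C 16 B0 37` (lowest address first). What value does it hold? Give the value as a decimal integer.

4012732129399118881

Little-endian stores the least-significant byte at the lowest address.
Reassemble most-significant byte first: 37 B0 16 9C 7F A1 9C 21 → 0x37B0169C7FA19C21.
0x37B0169C7FA19C21 = 4012732129399118881.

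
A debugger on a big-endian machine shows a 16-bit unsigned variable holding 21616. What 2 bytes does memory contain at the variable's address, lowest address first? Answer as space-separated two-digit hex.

54 70

21616 in hexadecimal, padded to 16 bits, is 0x5470.
Split into bytes (most-significant first): 54 70.
In big-endian order the high byte comes first in memory.
So the memory order matches the most-significant-first order: 54 70.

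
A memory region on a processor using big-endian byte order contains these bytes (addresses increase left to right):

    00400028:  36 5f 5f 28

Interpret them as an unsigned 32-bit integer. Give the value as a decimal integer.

Big-endian stores the most-significant byte at the lowest address.
The bytes are already most-significant first: 0x365F5F28.
0x365F5F28 = 912219944.

912219944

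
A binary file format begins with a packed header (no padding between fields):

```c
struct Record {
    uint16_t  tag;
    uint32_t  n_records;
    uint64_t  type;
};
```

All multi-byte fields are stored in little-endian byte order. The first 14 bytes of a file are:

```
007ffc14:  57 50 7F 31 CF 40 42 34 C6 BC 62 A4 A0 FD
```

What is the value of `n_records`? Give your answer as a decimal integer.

1087320447

`n_records` follows `tag` (2 bytes), so it starts at byte offset 2 and occupies 4 bytes.
Bytes at offsets 2..5: 7F 31 CF 40.
Little-endian stores the least-significant byte at the lowest address.
Reassemble most-significant byte first: 40 CF 31 7F → 0x40CF317F.
0x40CF317F = 1087320447.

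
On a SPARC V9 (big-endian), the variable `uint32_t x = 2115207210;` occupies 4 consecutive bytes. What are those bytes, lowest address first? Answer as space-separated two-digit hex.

7E 13 80 2A

2115207210 in hexadecimal, padded to 32 bits, is 0x7E13802A.
Split into bytes (most-significant first): 7E 13 80 2A.
Big-endian: lowest address holds the most-significant byte.
So the memory order matches the most-significant-first order: 7E 13 80 2A.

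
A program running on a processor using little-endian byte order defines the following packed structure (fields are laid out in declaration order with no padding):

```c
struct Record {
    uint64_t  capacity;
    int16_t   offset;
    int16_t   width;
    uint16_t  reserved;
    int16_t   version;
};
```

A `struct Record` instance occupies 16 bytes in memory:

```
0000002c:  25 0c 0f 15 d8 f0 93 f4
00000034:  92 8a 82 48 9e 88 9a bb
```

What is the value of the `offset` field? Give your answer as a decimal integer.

-30062

`offset` follows `capacity` (8 bytes), so it starts at byte offset 8 and occupies 2 bytes.
Bytes at offsets 8..9: 92 8A.
Little-endian stores the least-significant byte at the lowest address.
Reassemble most-significant byte first: 8A 92 → 0x8A92.
Top bit is set, so as a signed 16-bit value this is 0x8A92 − 2^16 = -30062.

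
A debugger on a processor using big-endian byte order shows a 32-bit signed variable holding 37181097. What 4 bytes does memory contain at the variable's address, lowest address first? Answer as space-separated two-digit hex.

37181097 in hexadecimal, padded to 32 bits, is 0x023756A9.
Split into bytes (most-significant first): 02 37 56 A9.
Big-endian stores the most-significant byte at the lowest address.
So the memory order matches the most-significant-first order: 02 37 56 A9.

02 37 56 A9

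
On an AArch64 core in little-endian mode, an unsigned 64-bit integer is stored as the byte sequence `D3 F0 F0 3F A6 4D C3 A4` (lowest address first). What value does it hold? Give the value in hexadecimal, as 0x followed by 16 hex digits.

0xA4C34DA63FF0F0D3

Little-endian: lowest address holds the least-significant byte.
Reassemble most-significant byte first: A4 C3 4D A6 3F F0 F0 D3 → 0xA4C34DA63FF0F0D3.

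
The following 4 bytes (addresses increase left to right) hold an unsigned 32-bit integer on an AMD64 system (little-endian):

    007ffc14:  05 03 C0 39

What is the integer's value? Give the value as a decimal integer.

Little-endian: lowest address holds the least-significant byte.
Reassemble most-significant byte first: 39 C0 03 05 → 0x39C00305.
0x39C00305 = 968884997.

968884997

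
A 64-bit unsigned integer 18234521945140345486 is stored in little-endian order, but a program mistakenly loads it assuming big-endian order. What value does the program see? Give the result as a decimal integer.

10284575808060722941

18234521945140345486 in 64-bit hexadecimal is 0xFD0E09193527BA8E.
Stored little-endian, the bytes at ascending addresses are 8E BA 27 35 19 09 0E FD.
Read back as big-endian, the last byte is least significant, giving 0x8EBA273519090EFD.
0x8EBA273519090EFD = 10284575808060722941.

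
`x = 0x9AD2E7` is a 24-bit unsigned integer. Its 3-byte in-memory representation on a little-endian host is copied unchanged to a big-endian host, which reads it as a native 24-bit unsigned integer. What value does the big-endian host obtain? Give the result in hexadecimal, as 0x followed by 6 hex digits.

Stored little-endian, the bytes at ascending addresses are E7 D2 9A.
Read back as big-endian, the last byte is least significant, giving 0xE7D29A.

0xE7D29A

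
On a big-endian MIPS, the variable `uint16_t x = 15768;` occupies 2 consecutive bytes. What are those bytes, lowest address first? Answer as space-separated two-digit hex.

15768 in hexadecimal, padded to 16 bits, is 0x3D98.
Split into bytes (most-significant first): 3D 98.
Big-endian: lowest address holds the most-significant byte.
So the memory order matches the most-significant-first order: 3D 98.

3D 98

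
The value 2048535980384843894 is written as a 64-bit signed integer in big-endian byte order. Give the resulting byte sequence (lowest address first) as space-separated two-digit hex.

2048535980384843894 in hexadecimal, padded to 64 bits, is 0x1C6DDC9EDC71F876.
Split into bytes (most-significant first): 1C 6D DC 9E DC 71 F8 76.
Big-endian stores the most-significant byte at the lowest address.
So the memory order matches the most-significant-first order: 1C 6D DC 9E DC 71 F8 76.

1C 6D DC 9E DC 71 F8 76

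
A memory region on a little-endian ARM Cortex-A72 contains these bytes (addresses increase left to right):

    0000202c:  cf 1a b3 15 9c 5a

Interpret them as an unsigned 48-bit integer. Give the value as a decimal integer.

99626425457359

In little-endian order the low byte comes first in memory.
Reassemble most-significant byte first: 5A 9C 15 B3 1A CF → 0x5A9C15B31ACF.
0x5A9C15B31ACF = 99626425457359.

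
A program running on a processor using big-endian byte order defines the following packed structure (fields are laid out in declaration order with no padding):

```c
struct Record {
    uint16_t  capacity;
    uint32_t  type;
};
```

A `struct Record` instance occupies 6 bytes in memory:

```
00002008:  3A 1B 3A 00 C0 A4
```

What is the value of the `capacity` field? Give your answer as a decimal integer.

14875

`capacity` is the first field, at byte offset 0, occupying 2 bytes.
Bytes at offsets 0..1: 3A 1B.
In big-endian order the high byte comes first in memory.
The bytes are already most-significant first: 0x3A1B.
0x3A1B = 14875.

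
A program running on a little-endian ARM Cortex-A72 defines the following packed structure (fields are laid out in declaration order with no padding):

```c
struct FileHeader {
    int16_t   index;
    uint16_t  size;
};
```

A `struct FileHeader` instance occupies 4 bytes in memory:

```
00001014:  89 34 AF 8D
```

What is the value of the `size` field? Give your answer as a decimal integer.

36271

`size` follows `index` (2 bytes), so it starts at byte offset 2 and occupies 2 bytes.
Bytes at offsets 2..3: AF 8D.
Little-endian stores the least-significant byte at the lowest address.
Reassemble most-significant byte first: 8D AF → 0x8DAF.
0x8DAF = 36271.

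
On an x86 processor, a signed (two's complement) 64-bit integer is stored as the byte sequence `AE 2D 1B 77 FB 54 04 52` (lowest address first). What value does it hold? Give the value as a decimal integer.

In little-endian order the low byte comes first in memory.
Reassemble most-significant byte first: 52 04 54 FB 77 1B 2D AE → 0x520454FB771B2DAE.
0x520454FB771B2DAE = 5909942050028727726.

5909942050028727726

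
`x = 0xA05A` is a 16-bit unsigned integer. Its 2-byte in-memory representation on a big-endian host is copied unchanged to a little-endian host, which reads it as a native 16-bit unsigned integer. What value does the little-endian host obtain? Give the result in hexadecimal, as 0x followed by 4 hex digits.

Stored big-endian, the bytes at ascending addresses are A0 5A.
Read back as little-endian, the first byte is least significant, giving 0x5AA0.

0x5AA0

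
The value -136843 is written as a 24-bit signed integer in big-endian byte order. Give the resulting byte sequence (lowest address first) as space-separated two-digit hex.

Two's complement of -136843 in 24 bits: 136843 = 0x02168B; invert → 0xFDE974; add 1 → 0xFDE975.
Split into bytes (most-significant first): FD E9 75.
Big-endian: lowest address holds the most-significant byte.
So the memory order matches the most-significant-first order: FD E9 75.

FD E9 75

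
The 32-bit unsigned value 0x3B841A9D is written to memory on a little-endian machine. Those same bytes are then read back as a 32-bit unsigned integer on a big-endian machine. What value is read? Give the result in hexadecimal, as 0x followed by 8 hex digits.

0x9D1A843B

Stored little-endian, the bytes at ascending addresses are 9D 1A 84 3B.
Read back as big-endian, the last byte is least significant, giving 0x9D1A843B.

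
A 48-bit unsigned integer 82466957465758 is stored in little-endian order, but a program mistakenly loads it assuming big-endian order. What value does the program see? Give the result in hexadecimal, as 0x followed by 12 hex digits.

0x9E98B4D5004B

82466957465758 in 48-bit hexadecimal is 0x4B00D5B4989E.
Stored little-endian, the bytes at ascending addresses are 9E 98 B4 D5 00 4B.
Read back as big-endian, the last byte is least significant, giving 0x9E98B4D5004B.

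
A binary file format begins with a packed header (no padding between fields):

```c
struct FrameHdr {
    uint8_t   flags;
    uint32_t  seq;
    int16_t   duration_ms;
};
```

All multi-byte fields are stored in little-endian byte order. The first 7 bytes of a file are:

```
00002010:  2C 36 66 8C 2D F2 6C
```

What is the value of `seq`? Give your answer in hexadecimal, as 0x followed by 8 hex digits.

0x2D8C6636

`seq` follows `flags` (1 byte), so it starts at byte offset 1 and occupies 4 bytes.
Bytes at offsets 1..4: 36 66 8C 2D.
Little-endian stores the least-significant byte at the lowest address.
Reassemble most-significant byte first: 2D 8C 66 36 → 0x2D8C6636.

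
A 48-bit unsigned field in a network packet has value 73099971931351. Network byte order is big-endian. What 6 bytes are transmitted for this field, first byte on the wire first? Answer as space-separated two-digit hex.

42 7B E9 DC 2C D7

73099971931351 in hexadecimal, padded to 48 bits, is 0x427BE9DC2CD7.
Split into bytes (most-significant first): 42 7B E9 DC 2C D7.
Big-endian stores the most-significant byte at the lowest address.
So the memory order matches the most-significant-first order: 42 7B E9 DC 2C D7.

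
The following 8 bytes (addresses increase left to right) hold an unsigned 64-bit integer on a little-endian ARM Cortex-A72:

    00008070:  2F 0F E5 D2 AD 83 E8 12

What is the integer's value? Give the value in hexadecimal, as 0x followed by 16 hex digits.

0x12E883ADD2E50F2F

Little-endian: lowest address holds the least-significant byte.
Reassemble most-significant byte first: 12 E8 83 AD D2 E5 0F 2F → 0x12E883ADD2E50F2F.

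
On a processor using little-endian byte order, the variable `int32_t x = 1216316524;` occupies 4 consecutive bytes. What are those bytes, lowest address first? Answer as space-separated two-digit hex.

6C 84 7F 48

1216316524 in hexadecimal, padded to 32 bits, is 0x487F846C.
Split into bytes (most-significant first): 48 7F 84 6C.
Little-endian stores the least-significant byte at the lowest address.
So at ascending addresses the bytes are 6C 84 7F 48.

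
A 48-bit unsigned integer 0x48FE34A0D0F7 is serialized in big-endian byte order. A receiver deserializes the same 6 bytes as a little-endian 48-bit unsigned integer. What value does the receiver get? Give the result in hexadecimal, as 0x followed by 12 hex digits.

Stored big-endian, the bytes at ascending addresses are 48 FE 34 A0 D0 F7.
Read back as little-endian, the first byte is least significant, giving 0xF7D0A034FE48.

0xF7D0A034FE48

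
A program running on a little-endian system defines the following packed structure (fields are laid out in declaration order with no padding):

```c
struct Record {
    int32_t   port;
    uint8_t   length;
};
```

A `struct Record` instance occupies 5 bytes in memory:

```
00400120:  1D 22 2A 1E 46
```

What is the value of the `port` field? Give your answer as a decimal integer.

`port` is the first field, at byte offset 0, occupying 4 bytes.
Bytes at offsets 0..3: 1D 22 2A 1E.
Little-endian: lowest address holds the least-significant byte.
Reassemble most-significant byte first: 1E 2A 22 1D → 0x1E2A221D.
0x1E2A221D = 506077725.

506077725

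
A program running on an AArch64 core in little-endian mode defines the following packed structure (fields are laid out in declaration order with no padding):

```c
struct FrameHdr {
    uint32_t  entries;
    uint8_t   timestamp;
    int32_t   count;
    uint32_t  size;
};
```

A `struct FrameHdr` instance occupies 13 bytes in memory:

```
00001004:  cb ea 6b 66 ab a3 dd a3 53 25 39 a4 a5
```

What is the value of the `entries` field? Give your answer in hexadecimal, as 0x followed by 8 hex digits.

`entries` is the first field, at byte offset 0, occupying 4 bytes.
Bytes at offsets 0..3: CB EA 6B 66.
Little-endian stores the least-significant byte at the lowest address.
Reassemble most-significant byte first: 66 6B EA CB → 0x666BEACB.

0x666BEACB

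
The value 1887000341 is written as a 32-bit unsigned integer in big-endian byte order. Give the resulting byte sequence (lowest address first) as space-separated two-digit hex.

1887000341 in hexadecimal, padded to 32 bits, is 0x70795715.
Split into bytes (most-significant first): 70 79 57 15.
Big-endian: lowest address holds the most-significant byte.
So the memory order matches the most-significant-first order: 70 79 57 15.

70 79 57 15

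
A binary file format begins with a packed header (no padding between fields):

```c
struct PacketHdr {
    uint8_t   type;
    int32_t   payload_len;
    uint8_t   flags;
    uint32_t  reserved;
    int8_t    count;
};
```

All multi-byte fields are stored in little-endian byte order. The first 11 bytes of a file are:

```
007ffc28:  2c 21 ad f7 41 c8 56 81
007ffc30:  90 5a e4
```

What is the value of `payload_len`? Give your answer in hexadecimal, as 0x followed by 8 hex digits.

`payload_len` follows `type` (1 byte), so it starts at byte offset 1 and occupies 4 bytes.
Bytes at offsets 1..4: 21 AD F7 41.
Little-endian: lowest address holds the least-significant byte.
Reassemble most-significant byte first: 41 F7 AD 21 → 0x41F7AD21.

0x41F7AD21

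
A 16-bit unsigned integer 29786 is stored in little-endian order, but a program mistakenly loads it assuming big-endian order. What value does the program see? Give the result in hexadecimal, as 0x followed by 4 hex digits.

0x5A74

29786 in 16-bit hexadecimal is 0x745A.
Stored little-endian, the bytes at ascending addresses are 5A 74.
Read back as big-endian, the last byte is least significant, giving 0x5A74.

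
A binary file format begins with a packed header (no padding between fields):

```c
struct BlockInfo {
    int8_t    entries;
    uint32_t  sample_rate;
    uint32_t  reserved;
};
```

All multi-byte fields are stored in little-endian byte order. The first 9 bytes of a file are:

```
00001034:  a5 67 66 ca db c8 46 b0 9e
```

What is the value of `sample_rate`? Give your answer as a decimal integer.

`sample_rate` follows `entries` (1 byte), so it starts at byte offset 1 and occupies 4 bytes.
Bytes at offsets 1..4: 67 66 CA DB.
In little-endian order the low byte comes first in memory.
Reassemble most-significant byte first: DB CA 66 67 → 0xDBCA6667.
0xDBCA6667 = 3687474791.

3687474791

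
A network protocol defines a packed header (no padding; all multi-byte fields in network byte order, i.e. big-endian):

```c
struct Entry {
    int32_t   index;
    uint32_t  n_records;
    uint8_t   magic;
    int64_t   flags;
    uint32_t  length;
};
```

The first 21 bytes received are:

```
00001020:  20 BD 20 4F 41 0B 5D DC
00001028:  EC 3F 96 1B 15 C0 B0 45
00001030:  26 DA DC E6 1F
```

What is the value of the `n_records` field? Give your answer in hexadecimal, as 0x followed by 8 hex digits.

0x410B5DDC

`n_records` follows `index` (4 bytes), so it starts at byte offset 4 and occupies 4 bytes.
Bytes at offsets 4..7: 41 0B 5D DC.
In big-endian order the high byte comes first in memory.
The bytes are already most-significant first: 0x410B5DDC.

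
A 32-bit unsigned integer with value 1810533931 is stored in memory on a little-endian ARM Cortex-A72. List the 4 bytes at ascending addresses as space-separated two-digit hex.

2B 8E EA 6B

1810533931 in hexadecimal, padded to 32 bits, is 0x6BEA8E2B.
Split into bytes (most-significant first): 6B EA 8E 2B.
Little-endian: lowest address holds the least-significant byte.
So at ascending addresses the bytes are 2B 8E EA 6B.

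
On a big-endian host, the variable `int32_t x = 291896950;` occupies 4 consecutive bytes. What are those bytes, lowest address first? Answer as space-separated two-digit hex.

11 65 FE 76

291896950 in hexadecimal, padded to 32 bits, is 0x1165FE76.
Split into bytes (most-significant first): 11 65 FE 76.
In big-endian order the high byte comes first in memory.
So the memory order matches the most-significant-first order: 11 65 FE 76.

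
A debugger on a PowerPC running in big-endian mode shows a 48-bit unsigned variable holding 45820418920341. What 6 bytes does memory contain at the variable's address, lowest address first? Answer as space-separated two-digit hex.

29 AC 65 CB 0F 95

45820418920341 in hexadecimal, padded to 48 bits, is 0x29AC65CB0F95.
Split into bytes (most-significant first): 29 AC 65 CB 0F 95.
Big-endian: lowest address holds the most-significant byte.
So the memory order matches the most-significant-first order: 29 AC 65 CB 0F 95.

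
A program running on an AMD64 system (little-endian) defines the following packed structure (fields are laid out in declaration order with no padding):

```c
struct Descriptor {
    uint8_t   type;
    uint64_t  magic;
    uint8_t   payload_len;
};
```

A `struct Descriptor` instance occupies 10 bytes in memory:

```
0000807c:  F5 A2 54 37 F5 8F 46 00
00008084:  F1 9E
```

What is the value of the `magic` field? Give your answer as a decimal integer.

17365957747248944290

`magic` follows `type` (1 byte), so it starts at byte offset 1 and occupies 8 bytes.
Bytes at offsets 1..8: A2 54 37 F5 8F 46 00 F1.
Little-endian: lowest address holds the least-significant byte.
Reassemble most-significant byte first: F1 00 46 8F F5 37 54 A2 → 0xF100468FF53754A2.
0xF100468FF53754A2 = 17365957747248944290.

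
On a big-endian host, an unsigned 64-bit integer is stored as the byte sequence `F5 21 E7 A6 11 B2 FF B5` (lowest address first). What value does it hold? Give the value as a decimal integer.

Big-endian: lowest address holds the most-significant byte.
The bytes are already most-significant first: 0xF521E7A611B2FFB5.
0xF521E7A611B2FFB5 = 17663653913971326901.

17663653913971326901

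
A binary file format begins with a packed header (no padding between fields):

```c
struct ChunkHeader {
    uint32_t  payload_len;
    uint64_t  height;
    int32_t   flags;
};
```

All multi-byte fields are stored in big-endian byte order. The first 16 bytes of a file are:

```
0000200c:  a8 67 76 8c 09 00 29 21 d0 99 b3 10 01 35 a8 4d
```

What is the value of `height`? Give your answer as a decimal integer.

648563571551744784

`height` follows `payload_len` (4 bytes), so it starts at byte offset 4 and occupies 8 bytes.
Bytes at offsets 4..11: 09 00 29 21 D0 99 B3 10.
In big-endian order the high byte comes first in memory.
The bytes are already most-significant first: 0x09002921D099B310.
0x09002921D099B310 = 648563571551744784.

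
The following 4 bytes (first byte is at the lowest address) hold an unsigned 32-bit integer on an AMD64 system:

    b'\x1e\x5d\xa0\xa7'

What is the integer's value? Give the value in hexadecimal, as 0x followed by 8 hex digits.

0xA7A05D1E

Little-endian: lowest address holds the least-significant byte.
Reassemble most-significant byte first: A7 A0 5D 1E → 0xA7A05D1E.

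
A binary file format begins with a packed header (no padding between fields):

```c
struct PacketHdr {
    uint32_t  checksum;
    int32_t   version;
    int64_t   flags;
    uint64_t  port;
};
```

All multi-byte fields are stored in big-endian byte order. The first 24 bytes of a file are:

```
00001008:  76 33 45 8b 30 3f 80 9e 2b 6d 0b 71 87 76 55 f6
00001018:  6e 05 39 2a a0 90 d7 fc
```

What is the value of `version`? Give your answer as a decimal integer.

809468062

`version` follows `checksum` (4 bytes), so it starts at byte offset 4 and occupies 4 bytes.
Bytes at offsets 4..7: 30 3F 80 9E.
Big-endian: lowest address holds the most-significant byte.
The bytes are already most-significant first: 0x303F809E.
0x303F809E = 809468062.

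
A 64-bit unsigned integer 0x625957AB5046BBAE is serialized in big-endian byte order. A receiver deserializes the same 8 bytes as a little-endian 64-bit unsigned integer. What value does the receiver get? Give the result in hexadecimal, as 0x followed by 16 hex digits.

0xAEBB4650AB575962

Stored big-endian, the bytes at ascending addresses are 62 59 57 AB 50 46 BB AE.
Read back as little-endian, the first byte is least significant, giving 0xAEBB4650AB575962.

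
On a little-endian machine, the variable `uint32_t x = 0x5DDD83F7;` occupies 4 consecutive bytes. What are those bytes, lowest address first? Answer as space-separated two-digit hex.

Split into bytes (most-significant first): 5D DD 83 F7.
In little-endian order the low byte comes first in memory.
So at ascending addresses the bytes are F7 83 DD 5D.

F7 83 DD 5D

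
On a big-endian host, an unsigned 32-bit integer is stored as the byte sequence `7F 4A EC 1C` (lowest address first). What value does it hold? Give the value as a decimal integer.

Big-endian: lowest address holds the most-significant byte.
The bytes are already most-significant first: 0x7F4AEC1C.
0x7F4AEC1C = 2135616540.

2135616540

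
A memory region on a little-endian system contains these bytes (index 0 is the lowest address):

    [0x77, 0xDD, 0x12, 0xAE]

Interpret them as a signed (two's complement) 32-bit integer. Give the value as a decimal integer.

-1374495369

Little-endian stores the least-significant byte at the lowest address.
Reassemble most-significant byte first: AE 12 DD 77 → 0xAE12DD77.
Top bit is set, so as a signed 32-bit value this is 0xAE12DD77 − 2^32 = -1374495369.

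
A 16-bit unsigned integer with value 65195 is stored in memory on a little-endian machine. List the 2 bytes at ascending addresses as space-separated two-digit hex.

65195 in hexadecimal, padded to 16 bits, is 0xFEAB.
Split into bytes (most-significant first): FE AB.
Little-endian stores the least-significant byte at the lowest address.
So at ascending addresses the bytes are AB FE.

AB FE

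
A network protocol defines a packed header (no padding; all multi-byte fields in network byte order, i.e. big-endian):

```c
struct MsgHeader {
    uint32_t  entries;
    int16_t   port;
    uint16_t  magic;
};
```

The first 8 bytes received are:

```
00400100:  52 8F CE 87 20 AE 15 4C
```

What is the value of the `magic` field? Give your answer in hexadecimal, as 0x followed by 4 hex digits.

`magic` follows `entries` (4 B), `port` (2 B), so it starts at offset 4 + 2 = 6 and occupies 2 bytes.
Bytes at offsets 6..7: 15 4C.
Big-endian: lowest address holds the most-significant byte.
The bytes are already most-significant first: 0x154C.

0x154C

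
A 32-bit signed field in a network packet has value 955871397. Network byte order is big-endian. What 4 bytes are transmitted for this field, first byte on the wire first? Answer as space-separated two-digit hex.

955871397 in hexadecimal, padded to 32 bits, is 0x38F970A5.
Split into bytes (most-significant first): 38 F9 70 A5.
Big-endian stores the most-significant byte at the lowest address.
So the memory order matches the most-significant-first order: 38 F9 70 A5.

38 F9 70 A5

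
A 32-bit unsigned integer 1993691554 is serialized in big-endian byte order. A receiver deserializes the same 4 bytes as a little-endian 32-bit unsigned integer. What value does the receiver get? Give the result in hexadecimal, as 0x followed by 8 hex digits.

0xA251D576

1993691554 in 32-bit hexadecimal is 0x76D551A2.
Stored big-endian, the bytes at ascending addresses are 76 D5 51 A2.
Read back as little-endian, the first byte is least significant, giving 0xA251D576.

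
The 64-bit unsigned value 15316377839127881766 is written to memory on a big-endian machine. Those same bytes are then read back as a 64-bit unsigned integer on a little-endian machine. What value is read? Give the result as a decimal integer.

15316377839127881766 in 64-bit hexadecimal is 0xD48EB47EBAE1E826.
Stored big-endian, the bytes at ascending addresses are D4 8E B4 7E BA E1 E8 26.
Read back as little-endian, the first byte is least significant, giving 0x26E8E1BA7EB48ED4.
0x26E8E1BA7EB48ED4 = 2803738959144062676.

2803738959144062676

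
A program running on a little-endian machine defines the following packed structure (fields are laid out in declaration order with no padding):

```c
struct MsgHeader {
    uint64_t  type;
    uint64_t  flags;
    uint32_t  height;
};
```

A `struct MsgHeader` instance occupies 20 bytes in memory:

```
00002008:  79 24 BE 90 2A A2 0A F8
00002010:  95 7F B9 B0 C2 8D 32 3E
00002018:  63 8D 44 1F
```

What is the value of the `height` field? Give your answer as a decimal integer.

`height` follows `type` (8 B), `flags` (8 B), so it starts at offset 8 + 8 = 16 and occupies 4 bytes.
Bytes at offsets 16..19: 63 8D 44 1F.
In little-endian order the low byte comes first in memory.
Reassemble most-significant byte first: 1F 44 8D 63 → 0x1F448D63.
0x1F448D63 = 524586339.

524586339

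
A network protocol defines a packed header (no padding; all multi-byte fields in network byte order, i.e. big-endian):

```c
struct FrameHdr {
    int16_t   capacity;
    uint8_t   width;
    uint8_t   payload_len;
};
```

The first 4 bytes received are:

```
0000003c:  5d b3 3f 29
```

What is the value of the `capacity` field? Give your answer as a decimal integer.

`capacity` is the first field, at byte offset 0, occupying 2 bytes.
Bytes at offsets 0..1: 5D B3.
In big-endian order the high byte comes first in memory.
The bytes are already most-significant first: 0x5DB3.
0x5DB3 = 23987.

23987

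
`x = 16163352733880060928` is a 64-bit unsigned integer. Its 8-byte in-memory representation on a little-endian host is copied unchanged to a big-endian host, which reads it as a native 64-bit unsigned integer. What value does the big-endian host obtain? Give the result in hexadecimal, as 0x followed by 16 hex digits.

0x008C42A2ACC34FE0

16163352733880060928 in 64-bit hexadecimal is 0xE04FC3ACA2428C00.
Stored little-endian, the bytes at ascending addresses are 00 8C 42 A2 AC C3 4F E0.
Read back as big-endian, the last byte is least significant, giving 0x008C42A2ACC34FE0.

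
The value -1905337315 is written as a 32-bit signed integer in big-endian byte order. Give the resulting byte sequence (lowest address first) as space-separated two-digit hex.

8E 6E DC 1D

Two's complement of -1905337315 in 32 bits: 1905337315 = 0x719123E3; invert → 0x8E6EDC1C; add 1 → 0x8E6EDC1D.
Split into bytes (most-significant first): 8E 6E DC 1D.
In big-endian order the high byte comes first in memory.
So the memory order matches the most-significant-first order: 8E 6E DC 1D.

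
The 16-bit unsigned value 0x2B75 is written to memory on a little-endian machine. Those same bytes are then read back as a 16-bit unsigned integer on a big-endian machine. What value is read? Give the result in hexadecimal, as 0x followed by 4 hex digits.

Stored little-endian, the bytes at ascending addresses are 75 2B.
Read back as big-endian, the last byte is least significant, giving 0x752B.

0x752B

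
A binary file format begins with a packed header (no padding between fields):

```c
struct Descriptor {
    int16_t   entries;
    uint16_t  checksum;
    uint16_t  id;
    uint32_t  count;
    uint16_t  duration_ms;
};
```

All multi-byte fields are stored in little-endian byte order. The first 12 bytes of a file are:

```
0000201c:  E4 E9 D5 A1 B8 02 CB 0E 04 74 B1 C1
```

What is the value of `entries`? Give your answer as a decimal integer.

`entries` is the first field, at byte offset 0, occupying 2 bytes.
Bytes at offsets 0..1: E4 E9.
Little-endian stores the least-significant byte at the lowest address.
Reassemble most-significant byte first: E9 E4 → 0xE9E4.
Top bit is set, so as a signed 16-bit value this is 0xE9E4 − 2^16 = -5660.

-5660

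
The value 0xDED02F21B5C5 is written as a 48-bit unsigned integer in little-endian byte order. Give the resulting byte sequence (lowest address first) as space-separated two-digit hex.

C5 B5 21 2F D0 DE

Split into bytes (most-significant first): DE D0 2F 21 B5 C5.
Little-endian: lowest address holds the least-significant byte.
So at ascending addresses the bytes are C5 B5 21 2F D0 DE.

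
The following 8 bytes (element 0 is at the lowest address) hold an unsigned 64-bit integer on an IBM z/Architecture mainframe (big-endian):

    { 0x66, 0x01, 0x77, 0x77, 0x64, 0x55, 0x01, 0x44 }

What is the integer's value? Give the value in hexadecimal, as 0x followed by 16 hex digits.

Big-endian: lowest address holds the most-significant byte.
The bytes are already most-significant first: 0x6601777764550144.

0x6601777764550144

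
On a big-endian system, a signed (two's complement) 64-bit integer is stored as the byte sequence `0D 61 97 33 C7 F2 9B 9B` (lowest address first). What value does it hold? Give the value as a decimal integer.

964218043887688603

Big-endian: lowest address holds the most-significant byte.
The bytes are already most-significant first: 0x0D619733C7F29B9B.
0x0D619733C7F29B9B = 964218043887688603.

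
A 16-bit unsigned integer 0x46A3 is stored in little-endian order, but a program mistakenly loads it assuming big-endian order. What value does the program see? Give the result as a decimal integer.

Stored little-endian, the bytes at ascending addresses are A3 46.
Read back as big-endian, the last byte is least significant, giving 0xA346.
0xA346 = 41798.

41798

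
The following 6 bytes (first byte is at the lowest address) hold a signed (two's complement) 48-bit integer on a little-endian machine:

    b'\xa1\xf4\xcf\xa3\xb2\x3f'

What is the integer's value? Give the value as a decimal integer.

Little-endian: lowest address holds the least-significant byte.
Reassemble most-significant byte first: 3F B2 A3 CF F4 A1 → 0x3FB2A3CFF4A1.
0x3FB2A3CFF4A1 = 70036485043361.

70036485043361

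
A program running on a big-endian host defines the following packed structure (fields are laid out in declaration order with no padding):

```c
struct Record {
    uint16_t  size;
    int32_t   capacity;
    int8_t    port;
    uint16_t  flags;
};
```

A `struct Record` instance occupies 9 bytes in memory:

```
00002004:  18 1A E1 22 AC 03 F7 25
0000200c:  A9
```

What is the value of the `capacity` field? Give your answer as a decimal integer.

`capacity` follows `size` (2 bytes), so it starts at byte offset 2 and occupies 4 bytes.
Bytes at offsets 2..5: E1 22 AC 03.
In big-endian order the high byte comes first in memory.
The bytes are already most-significant first: 0xE122AC03.
Top bit is set, so as a signed 32-bit value this is 0xE122AC03 − 2^32 = -517821437.

-517821437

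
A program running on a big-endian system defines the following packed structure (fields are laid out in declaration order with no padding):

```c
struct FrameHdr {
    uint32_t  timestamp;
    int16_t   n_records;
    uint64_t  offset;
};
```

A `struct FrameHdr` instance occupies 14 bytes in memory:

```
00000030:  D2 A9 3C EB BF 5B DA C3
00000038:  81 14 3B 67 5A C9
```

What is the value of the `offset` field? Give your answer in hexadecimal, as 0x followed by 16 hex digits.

`offset` follows `timestamp` (4 B), `n_records` (2 B), so it starts at offset 4 + 2 = 6 and occupies 8 bytes.
Bytes at offsets 6..13: DA C3 81 14 3B 67 5A C9.
Big-endian: lowest address holds the most-significant byte.
The bytes are already most-significant first: 0xDAC381143B675AC9.

0xDAC381143B675AC9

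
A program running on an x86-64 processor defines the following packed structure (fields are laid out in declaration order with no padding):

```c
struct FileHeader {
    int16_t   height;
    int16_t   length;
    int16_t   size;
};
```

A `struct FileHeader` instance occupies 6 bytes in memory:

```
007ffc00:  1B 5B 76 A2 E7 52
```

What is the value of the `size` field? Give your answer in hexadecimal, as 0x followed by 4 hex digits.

0x52E7

`size` follows `height` (2 B), `length` (2 B), so it starts at offset 2 + 2 = 4 and occupies 2 bytes.
Bytes at offsets 4..5: E7 52.
Little-endian: lowest address holds the least-significant byte.
Reassemble most-significant byte first: 52 E7 → 0x52E7.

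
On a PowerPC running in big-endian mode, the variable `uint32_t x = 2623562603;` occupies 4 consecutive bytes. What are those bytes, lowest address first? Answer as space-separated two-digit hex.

9C 60 63 6B

2623562603 in hexadecimal, padded to 32 bits, is 0x9C60636B.
Split into bytes (most-significant first): 9C 60 63 6B.
In big-endian order the high byte comes first in memory.
So the memory order matches the most-significant-first order: 9C 60 63 6B.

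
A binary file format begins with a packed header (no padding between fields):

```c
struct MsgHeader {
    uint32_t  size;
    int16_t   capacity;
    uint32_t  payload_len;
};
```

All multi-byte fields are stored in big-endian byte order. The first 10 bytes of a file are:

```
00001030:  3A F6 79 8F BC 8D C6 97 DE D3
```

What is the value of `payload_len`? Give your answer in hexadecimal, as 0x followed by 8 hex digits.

`payload_len` follows `size` (4 B), `capacity` (2 B), so it starts at offset 4 + 2 = 6 and occupies 4 bytes.
Bytes at offsets 6..9: C6 97 DE D3.
In big-endian order the high byte comes first in memory.
The bytes are already most-significant first: 0xC697DED3.

0xC697DED3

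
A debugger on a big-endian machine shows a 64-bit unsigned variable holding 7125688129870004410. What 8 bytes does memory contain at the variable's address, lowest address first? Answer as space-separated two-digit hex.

62 E3 87 99 C1 1E 80 BA

7125688129870004410 in hexadecimal, padded to 64 bits, is 0x62E38799C11E80BA.
Split into bytes (most-significant first): 62 E3 87 99 C1 1E 80 BA.
Big-endian stores the most-significant byte at the lowest address.
So the memory order matches the most-significant-first order: 62 E3 87 99 C1 1E 80 BA.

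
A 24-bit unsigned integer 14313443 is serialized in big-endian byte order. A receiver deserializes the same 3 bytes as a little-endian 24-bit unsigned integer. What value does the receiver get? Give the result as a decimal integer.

14313443 in 24-bit hexadecimal is 0xDA67E3.
Stored big-endian, the bytes at ascending addresses are DA 67 E3.
Read back as little-endian, the first byte is least significant, giving 0xE367DA.
0xE367DA = 14903258.

14903258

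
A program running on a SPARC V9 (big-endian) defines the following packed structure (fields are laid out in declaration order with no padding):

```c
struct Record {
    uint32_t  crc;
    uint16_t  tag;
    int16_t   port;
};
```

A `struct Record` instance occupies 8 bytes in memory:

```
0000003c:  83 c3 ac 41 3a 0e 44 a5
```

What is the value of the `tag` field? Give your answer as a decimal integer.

14862

`tag` follows `crc` (4 bytes), so it starts at byte offset 4 and occupies 2 bytes.
Bytes at offsets 4..5: 3A 0E.
In big-endian order the high byte comes first in memory.
The bytes are already most-significant first: 0x3A0E.
0x3A0E = 14862.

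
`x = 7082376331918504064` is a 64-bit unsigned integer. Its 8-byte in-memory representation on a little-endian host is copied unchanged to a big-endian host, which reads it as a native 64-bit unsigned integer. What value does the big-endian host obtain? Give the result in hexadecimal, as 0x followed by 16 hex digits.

0x80F0A2F5BFA74962

7082376331918504064 in 64-bit hexadecimal is 0x6249A7BFF5A2F080.
Stored little-endian, the bytes at ascending addresses are 80 F0 A2 F5 BF A7 49 62.
Read back as big-endian, the last byte is least significant, giving 0x80F0A2F5BFA74962.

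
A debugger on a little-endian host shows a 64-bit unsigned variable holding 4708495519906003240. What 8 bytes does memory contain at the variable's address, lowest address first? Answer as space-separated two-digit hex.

28 F9 83 8A BA EF 57 41

4708495519906003240 in hexadecimal, padded to 64 bits, is 0x4157EFBA8A83F928.
Split into bytes (most-significant first): 41 57 EF BA 8A 83 F9 28.
In little-endian order the low byte comes first in memory.
So at ascending addresses the bytes are 28 F9 83 8A BA EF 57 41.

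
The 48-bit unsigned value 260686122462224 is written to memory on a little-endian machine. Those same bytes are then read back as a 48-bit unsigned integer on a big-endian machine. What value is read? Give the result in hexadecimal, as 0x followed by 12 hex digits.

260686122462224 in 48-bit hexadecimal is 0xED17B7BA2C10.
Stored little-endian, the bytes at ascending addresses are 10 2C BA B7 17 ED.
Read back as big-endian, the last byte is least significant, giving 0x102CBAB717ED.

0x102CBAB717ED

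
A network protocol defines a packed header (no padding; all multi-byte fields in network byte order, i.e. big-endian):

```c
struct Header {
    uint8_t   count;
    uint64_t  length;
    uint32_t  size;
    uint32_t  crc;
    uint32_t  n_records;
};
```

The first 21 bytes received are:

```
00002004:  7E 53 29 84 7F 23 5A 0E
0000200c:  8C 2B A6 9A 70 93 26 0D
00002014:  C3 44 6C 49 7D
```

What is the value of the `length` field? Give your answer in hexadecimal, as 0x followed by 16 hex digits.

0x5329847F235A0E8C

`length` follows `count` (1 byte), so it starts at byte offset 1 and occupies 8 bytes.
Bytes at offsets 1..8: 53 29 84 7F 23 5A 0E 8C.
In big-endian order the high byte comes first in memory.
The bytes are already most-significant first: 0x5329847F235A0E8C.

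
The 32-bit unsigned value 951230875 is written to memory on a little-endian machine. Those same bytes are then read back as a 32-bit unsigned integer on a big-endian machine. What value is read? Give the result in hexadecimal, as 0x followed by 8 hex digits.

0x9BA1B238

951230875 in 32-bit hexadecimal is 0x38B2A19B.
Stored little-endian, the bytes at ascending addresses are 9B A1 B2 38.
Read back as big-endian, the last byte is least significant, giving 0x9BA1B238.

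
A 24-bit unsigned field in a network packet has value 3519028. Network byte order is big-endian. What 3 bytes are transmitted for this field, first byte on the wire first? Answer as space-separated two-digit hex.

35 B2 34

3519028 in hexadecimal, padded to 24 bits, is 0x35B234.
Split into bytes (most-significant first): 35 B2 34.
Big-endian stores the most-significant byte at the lowest address.
So the memory order matches the most-significant-first order: 35 B2 34.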